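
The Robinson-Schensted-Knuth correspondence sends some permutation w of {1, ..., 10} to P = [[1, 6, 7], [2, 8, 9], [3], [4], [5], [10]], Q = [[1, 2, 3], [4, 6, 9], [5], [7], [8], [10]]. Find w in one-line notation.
Reverse the RSK construction: for i from n down to 1, find the cell of Q containing i, remove the entry at that cell from P, and reverse-bump it up through P; the value ejected from row 1 is w(i).

Step i=10: Q has 10 at row 6, column 1; remove 10 from row 6 of P and reverse-bump: 10 enters row 5 and ejects 5; 5 enters row 4 and ejects 4; 4 enters row 3 and ejects 3; 3 enters row 2 and ejects 2; 2 enters row 1 and ejects 1. So w(10) = 1. P is now [[2, 6, 7], [3, 8, 9], [4], [5], [10]].
Step i=9: Q has 9 at row 2, column 3; remove 9 from row 2 of P and reverse-bump: 9 enters row 1 and ejects 7. So w(9) = 7. P is now [[2, 6, 9], [3, 8], [4], [5], [10]].
Step i=8: Q has 8 at row 5, column 1; remove 10 from row 5 of P and reverse-bump: 10 enters row 4 and ejects 5; 5 enters row 3 and ejects 4; 4 enters row 2 and ejects 3; 3 enters row 1 and ejects 2. So w(8) = 2. P is now [[3, 6, 9], [4, 8], [5], [10]].
Step i=7: Q has 7 at row 4, column 1; remove 10 from row 4 of P and reverse-bump: 10 enters row 3 and ejects 5; 5 enters row 2 and ejects 4; 4 enters row 1 and ejects 3. So w(7) = 3. P is now [[4, 6, 9], [5, 8], [10]].
Step i=6: Q has 6 at row 2, column 2; remove 8 from row 2 of P and reverse-bump: 8 enters row 1 and ejects 6. So w(6) = 6. P is now [[4, 8, 9], [5], [10]].
Step i=5: Q has 5 at row 3, column 1; remove 10 from row 3 of P and reverse-bump: 10 enters row 2 and ejects 5; 5 enters row 1 and ejects 4. So w(5) = 4. P is now [[5, 8, 9], [10]].
Step i=4: Q has 4 at row 2, column 1; remove 10 from row 2 of P and reverse-bump: 10 enters row 1 and ejects 9. So w(4) = 9. P is now [[5, 8, 10]].
Step i=3: Q has 3 at row 1, column 3; remove that cell from P, ejecting 10. So w(3) = 10. P is now [[5, 8]].
Step i=2: Q has 2 at row 1, column 2; remove that cell from P, ejecting 8. So w(2) = 8. P is now [[5]].
Step i=1: Q has 1 at row 1, column 1; remove that cell from P, ejecting 5. So w(1) = 5. P is now [].

So w = 5 8 10 9 4 6 3 2 7 1.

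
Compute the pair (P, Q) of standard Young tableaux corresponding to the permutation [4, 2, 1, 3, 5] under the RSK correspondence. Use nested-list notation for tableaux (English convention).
Insert each entry of the permutation into P by Schensted row insertion, recording in Q the position of each new cell.

Insert 4: appended to row 1. P = [[4]], Q = [[1]].
Insert 2: 2 bumps 4 from row 1; 4 starts row 2. P = [[2], [4]], Q = [[1], [2]].
Insert 1: 1 bumps 2 from row 1; 2 bumps 4 from row 2; 4 starts row 3. P = [[1], [2], [4]], Q = [[1], [2], [3]].
Insert 3: appended to row 1. P = [[1, 3], [2], [4]], Q = [[1, 4], [2], [3]].
Insert 5: appended to row 1. P = [[1, 3, 5], [2], [4]], Q = [[1, 4, 5], [2], [3]].

So P = [[1, 3, 5], [2], [4]], Q = [[1, 4, 5], [2], [3]].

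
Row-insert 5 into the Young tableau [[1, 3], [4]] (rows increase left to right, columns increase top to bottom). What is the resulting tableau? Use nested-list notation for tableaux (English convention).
5 is larger than every entry of row 1, so it is appended to row 1. The new tableau is [[1, 3, 5], [4]].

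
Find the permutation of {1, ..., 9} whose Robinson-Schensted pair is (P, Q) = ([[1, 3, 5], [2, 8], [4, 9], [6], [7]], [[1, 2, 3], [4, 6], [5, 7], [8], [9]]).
2 7 9 6 4 8 5 3 1

Reverse the RSK construction: for i from n down to 1, find the cell of Q containing i, remove the entry at that cell from P, and reverse-bump it up through P; the value ejected from row 1 is w(i).

Step i=9: Q has 9 at row 5, column 1; remove 7 from row 5 of P and reverse-bump: 7 enters row 4 and ejects 6; 6 enters row 3 and ejects 4; 4 enters row 2 and ejects 2; 2 enters row 1 and ejects 1. So w(9) = 1. P is now [[2, 3, 5], [4, 8], [6, 9], [7]].
Step i=8: Q has 8 at row 4, column 1; remove 7 from row 4 of P and reverse-bump: 7 enters row 3 and ejects 6; 6 enters row 2 and ejects 4; 4 enters row 1 and ejects 3. So w(8) = 3. P is now [[2, 4, 5], [6, 8], [7, 9]].
Step i=7: Q has 7 at row 3, column 2; remove 9 from row 3 of P and reverse-bump: 9 enters row 2 and ejects 8; 8 enters row 1 and ejects 5. So w(7) = 5. P is now [[2, 4, 8], [6, 9], [7]].
Step i=6: Q has 6 at row 2, column 2; remove 9 from row 2 of P and reverse-bump: 9 enters row 1 and ejects 8. So w(6) = 8. P is now [[2, 4, 9], [6], [7]].
Step i=5: Q has 5 at row 3, column 1; remove 7 from row 3 of P and reverse-bump: 7 enters row 2 and ejects 6; 6 enters row 1 and ejects 4. So w(5) = 4. P is now [[2, 6, 9], [7]].
Step i=4: Q has 4 at row 2, column 1; remove 7 from row 2 of P and reverse-bump: 7 enters row 1 and ejects 6. So w(4) = 6. P is now [[2, 7, 9]].
Step i=3: Q has 3 at row 1, column 3; remove that cell from P, ejecting 9. So w(3) = 9. P is now [[2, 7]].
Step i=2: Q has 2 at row 1, column 2; remove that cell from P, ejecting 7. So w(2) = 7. P is now [[2]].
Step i=1: Q has 1 at row 1, column 1; remove that cell from P, ejecting 2. So w(1) = 2. P is now [].

So w = 2 7 9 6 4 8 5 3 1.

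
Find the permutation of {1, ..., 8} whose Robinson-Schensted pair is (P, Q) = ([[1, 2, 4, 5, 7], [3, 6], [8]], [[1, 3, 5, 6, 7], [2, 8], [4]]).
8 1 3 2 4 6 7 5

Reverse RSK: for i = n, n-1, ..., 1, locate i in Q, remove the corresponding corner cell from P, and reverse-bump its entry up through P; the value ejected from row 1 is w(i).

So w = 8 1 3 2 4 6 7 5.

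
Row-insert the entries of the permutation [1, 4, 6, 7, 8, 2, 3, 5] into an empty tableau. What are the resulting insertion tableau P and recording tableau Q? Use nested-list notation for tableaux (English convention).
Insert each entry of the permutation into P by Schensted row insertion, recording in Q the position of each new cell.

Insert 1: appended to row 1. P = [[1]].
Insert 4: appended to row 1. P = [[1, 4]].
Insert 6: appended to row 1. P = [[1, 4, 6]].
Insert 7: appended to row 1. P = [[1, 4, 6, 7]].
Insert 8: appended to row 1. P = [[1, 4, 6, 7, 8]].
Insert 2: 2 bumps 4 from row 1; 4 starts row 2. P = [[1, 2, 6, 7, 8], [4]].
Insert 3: 3 bumps 6 from row 1; 6 appends to row 2. P = [[1, 2, 3, 7, 8], [4, 6]].
Insert 5: 5 bumps 7 from row 1; 7 appends to row 2. P = [[1, 2, 3, 5, 8], [4, 6, 7]].

So P = [[1, 2, 3, 5, 8], [4, 6, 7]], Q = [[1, 2, 3, 4, 5], [6, 7, 8]].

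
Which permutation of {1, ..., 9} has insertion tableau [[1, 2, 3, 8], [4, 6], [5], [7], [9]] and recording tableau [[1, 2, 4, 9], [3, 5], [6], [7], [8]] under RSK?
1 5 2 9 7 6 4 3 8

Reverse the RSK construction: for i from n down to 1, find the cell of Q containing i, remove the entry at that cell from P, and reverse-bump it up through P; the value ejected from row 1 is w(i).

Step i=9: Q has 9 at row 1, column 4; remove that cell from P, ejecting 8. So w(9) = 8. P is now [[1, 2, 3], [4, 6], [5], [7], [9]].
Step i=8: Q has 8 at row 5, column 1; remove 9 from row 5 of P and reverse-bump: 9 enters row 4 and ejects 7; 7 enters row 3 and ejects 5; 5 enters row 2 and ejects 4; 4 enters row 1 and ejects 3. So w(8) = 3. P is now [[1, 2, 4], [5, 6], [7], [9]].
Step i=7: Q has 7 at row 4, column 1; remove 9 from row 4 of P and reverse-bump: 9 enters row 3 and ejects 7; 7 enters row 2 and ejects 6; 6 enters row 1 and ejects 4. So w(7) = 4. P is now [[1, 2, 6], [5, 7], [9]].
Step i=6: Q has 6 at row 3, column 1; remove 9 from row 3 of P and reverse-bump: 9 enters row 2 and ejects 7; 7 enters row 1 and ejects 6. So w(6) = 6. P is now [[1, 2, 7], [5, 9]].
Step i=5: Q has 5 at row 2, column 2; remove 9 from row 2 of P and reverse-bump: 9 enters row 1 and ejects 7. So w(5) = 7. P is now [[1, 2, 9], [5]].
Step i=4: Q has 4 at row 1, column 3; remove that cell from P, ejecting 9. So w(4) = 9. P is now [[1, 2], [5]].
Step i=3: Q has 3 at row 2, column 1; remove 5 from row 2 of P and reverse-bump: 5 enters row 1 and ejects 2. So w(3) = 2. P is now [[1, 5]].
Step i=2: Q has 2 at row 1, column 2; remove that cell from P, ejecting 5. So w(2) = 5. P is now [[1]].
Step i=1: Q has 1 at row 1, column 1; remove that cell from P, ejecting 1. So w(1) = 1. P is now [].

So w = 1 5 2 9 7 6 4 3 8.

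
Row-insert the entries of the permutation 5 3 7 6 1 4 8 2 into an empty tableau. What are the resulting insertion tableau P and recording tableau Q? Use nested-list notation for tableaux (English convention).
P = [[1, 2, 8], [3, 4], [5, 6], [7]], Q = [[1, 3, 7], [2, 4], [5, 6], [8]]

Insert each entry of the permutation into P by Schensted row insertion, recording in Q the position of each new cell.

After inserting 5: P = [[5]].
After inserting 3: P = [[3], [5]].
After inserting 7: P = [[3, 7], [5]].
After inserting 6: P = [[3, 6], [5, 7]].
After inserting 1: P = [[1, 6], [3, 7], [5]].
After inserting 4: P = [[1, 4], [3, 6], [5, 7]].
After inserting 8: P = [[1, 4, 8], [3, 6], [5, 7]].
After inserting 2: P = [[1, 2, 8], [3, 4], [5, 6], [7]].

So P = [[1, 2, 8], [3, 4], [5, 6], [7]], Q = [[1, 3, 7], [2, 4], [5, 6], [8]].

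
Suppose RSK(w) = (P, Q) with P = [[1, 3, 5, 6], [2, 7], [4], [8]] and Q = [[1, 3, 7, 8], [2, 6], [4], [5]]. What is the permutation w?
8 4 7 2 1 3 5 6

Reverse the RSK construction: for i from n down to 1, find the cell of Q containing i, remove the entry at that cell from P, and reverse-bump it up through P; the value ejected from row 1 is w(i).

Step i=8: Q has 8 at row 1, column 4; remove that cell from P, ejecting 6. So w(8) = 6. P is now [[1, 3, 5], [2, 7], [4], [8]].
Step i=7: Q has 7 at row 1, column 3; remove that cell from P, ejecting 5. So w(7) = 5. P is now [[1, 3], [2, 7], [4], [8]].
Step i=6: Q has 6 at row 2, column 2; remove 7 from row 2 of P and reverse-bump: 7 enters row 1 and ejects 3. So w(6) = 3. P is now [[1, 7], [2], [4], [8]].
Step i=5: Q has 5 at row 4, column 1; remove 8 from row 4 of P and reverse-bump: 8 enters row 3 and ejects 4; 4 enters row 2 and ejects 2; 2 enters row 1 and ejects 1. So w(5) = 1. P is now [[2, 7], [4], [8]].
Step i=4: Q has 4 at row 3, column 1; remove 8 from row 3 of P and reverse-bump: 8 enters row 2 and ejects 4; 4 enters row 1 and ejects 2. So w(4) = 2. P is now [[4, 7], [8]].
Step i=3: Q has 3 at row 1, column 2; remove that cell from P, ejecting 7. So w(3) = 7. P is now [[4], [8]].
Step i=2: Q has 2 at row 2, column 1; remove 8 from row 2 of P and reverse-bump: 8 enters row 1 and ejects 4. So w(2) = 4. P is now [[8]].
Step i=1: Q has 1 at row 1, column 1; remove that cell from P, ejecting 8. So w(1) = 8. P is now [].

So w = 8 4 7 2 1 3 5 6.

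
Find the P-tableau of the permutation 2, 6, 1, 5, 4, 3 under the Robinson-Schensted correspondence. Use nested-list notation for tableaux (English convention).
P = [[1, 3], [2, 4], [5], [6]]

After inserting 2: P = [[2]].
After inserting 6: P = [[2, 6]].
After inserting 1: P = [[1, 6], [2]].
After inserting 5: P = [[1, 5], [2, 6]].
After inserting 4: P = [[1, 4], [2, 5], [6]].
After inserting 3: P = [[1, 3], [2, 4], [5], [6]].

So P = [[1, 3], [2, 4], [5], [6]].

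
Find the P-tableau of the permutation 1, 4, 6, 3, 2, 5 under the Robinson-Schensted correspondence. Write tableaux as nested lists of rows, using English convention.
P = [[1, 2, 5], [3, 6], [4]]

Insert 1: appended to row 1. P = [[1]].
Insert 4: appended to row 1. P = [[1, 4]].
Insert 6: appended to row 1. P = [[1, 4, 6]].
Insert 3: 3 bumps 4 from row 1; 4 starts row 2. P = [[1, 3, 6], [4]].
Insert 2: 2 bumps 3 from row 1; 3 bumps 4 from row 2; 4 starts row 3. P = [[1, 2, 6], [3], [4]].
Insert 5: 5 bumps 6 from row 1; 6 appends to row 2. P = [[1, 2, 5], [3, 6], [4]].

So P = [[1, 2, 5], [3, 6], [4]].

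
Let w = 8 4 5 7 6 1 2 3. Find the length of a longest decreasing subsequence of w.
4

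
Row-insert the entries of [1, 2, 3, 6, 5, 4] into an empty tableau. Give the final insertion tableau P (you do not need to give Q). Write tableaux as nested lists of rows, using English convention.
Insert 1: appended to row 1. P = [[1]].
Insert 2: appended to row 1. P = [[1, 2]].
Insert 3: appended to row 1. P = [[1, 2, 3]].
Insert 6: appended to row 1. P = [[1, 2, 3, 6]].
Insert 5: 5 bumps 6 from row 1; 6 starts row 2. P = [[1, 2, 3, 5], [6]].
Insert 4: 4 bumps 5 from row 1; 5 bumps 6 from row 2; 6 starts row 3. P = [[1, 2, 3, 4], [5], [6]].

So P = [[1, 2, 3, 4], [5], [6]].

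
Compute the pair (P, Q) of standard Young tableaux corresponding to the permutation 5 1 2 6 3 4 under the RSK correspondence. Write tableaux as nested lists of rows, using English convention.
Insert each entry of the permutation into P by Schensted row insertion, recording in Q the position of each new cell.

Insert 5: appended to row 1. P = [[5]], Q = [[1]].
Insert 1: 1 bumps 5 from row 1; 5 starts row 2. P = [[1], [5]], Q = [[1], [2]].
Insert 2: appended to row 1. P = [[1, 2], [5]], Q = [[1, 3], [2]].
Insert 6: appended to row 1. P = [[1, 2, 6], [5]], Q = [[1, 3, 4], [2]].
Insert 3: 3 bumps 6 from row 1; 6 appends to row 2. P = [[1, 2, 3], [5, 6]], Q = [[1, 3, 4], [2, 5]].
Insert 4: appended to row 1. P = [[1, 2, 3, 4], [5, 6]], Q = [[1, 3, 4, 6], [2, 5]].

So P = [[1, 2, 3, 4], [5, 6]], Q = [[1, 3, 4, 6], [2, 5]].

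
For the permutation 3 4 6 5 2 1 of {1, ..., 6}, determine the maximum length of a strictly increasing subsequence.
3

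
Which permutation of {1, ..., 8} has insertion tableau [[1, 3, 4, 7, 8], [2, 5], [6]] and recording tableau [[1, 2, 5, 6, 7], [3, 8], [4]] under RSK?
Reverse the RSK construction: for i from n down to 1, find the cell of Q containing i, remove the entry at that cell from P, and reverse-bump it up through P; the value ejected from row 1 is w(i).

Step i=8: Q has 8 at row 2, column 2; remove 5 from row 2 of P and reverse-bump: 5 enters row 1 and ejects 4. So w(8) = 4. P is now [[1, 3, 5, 7, 8], [2], [6]].
Step i=7: Q has 7 at row 1, column 5; remove that cell from P, ejecting 8. So w(7) = 8. P is now [[1, 3, 5, 7], [2], [6]].
Step i=6: Q has 6 at row 1, column 4; remove that cell from P, ejecting 7. So w(6) = 7. P is now [[1, 3, 5], [2], [6]].
Step i=5: Q has 5 at row 1, column 3; remove that cell from P, ejecting 5. So w(5) = 5. P is now [[1, 3], [2], [6]].
Step i=4: Q has 4 at row 3, column 1; remove 6 from row 3 of P and reverse-bump: 6 enters row 2 and ejects 2; 2 enters row 1 and ejects 1. So w(4) = 1. P is now [[2, 3], [6]].
Step i=3: Q has 3 at row 2, column 1; remove 6 from row 2 of P and reverse-bump: 6 enters row 1 and ejects 3. So w(3) = 3. P is now [[2, 6]].
Step i=2: Q has 2 at row 1, column 2; remove that cell from P, ejecting 6. So w(2) = 6. P is now [[2]].
Step i=1: Q has 1 at row 1, column 1; remove that cell from P, ejecting 2. So w(1) = 2. P is now [].

So w = 2 6 3 1 5 7 8 4.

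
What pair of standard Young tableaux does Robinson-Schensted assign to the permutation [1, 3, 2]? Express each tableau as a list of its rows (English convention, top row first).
P = [[1, 2], [3]], Q = [[1, 2], [3]]

Insert each entry of the permutation into P by Schensted row insertion, recording in Q the position of each new cell.

Insert 1: appended to row 1. P = [[1]], Q = [[1]].
Insert 3: appended to row 1. P = [[1, 3]], Q = [[1, 2]].
Insert 2: 2 bumps 3 from row 1; 3 starts row 2. P = [[1, 2], [3]], Q = [[1, 2], [3]].

So P = [[1, 2], [3]], Q = [[1, 2], [3]].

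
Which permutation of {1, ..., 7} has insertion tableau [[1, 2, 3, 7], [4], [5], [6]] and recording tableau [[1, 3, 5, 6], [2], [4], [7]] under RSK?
6 1 5 2 4 7 3

Reverse RSK: for i = n, n-1, ..., 1, locate i in Q, remove the corresponding corner cell from P, and reverse-bump its entry up through P; the value ejected from row 1 is w(i).

So w = 6 1 5 2 4 7 3.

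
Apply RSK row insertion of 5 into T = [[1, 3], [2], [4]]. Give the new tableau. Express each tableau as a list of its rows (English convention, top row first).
[[1, 3, 5], [2], [4]]

5 is larger than every entry of row 1, so it is appended to row 1. The new tableau is [[1, 3, 5], [2], [4]].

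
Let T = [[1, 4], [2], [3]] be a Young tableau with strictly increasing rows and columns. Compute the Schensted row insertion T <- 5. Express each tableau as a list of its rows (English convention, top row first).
5 is larger than every entry of row 1, so it is appended to row 1. The new tableau is [[1, 4, 5], [2], [3]].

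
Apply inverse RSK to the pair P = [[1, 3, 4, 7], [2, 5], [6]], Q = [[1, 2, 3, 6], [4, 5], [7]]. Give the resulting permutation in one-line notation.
2 3 6 1 5 7 4

Reverse the RSK construction: for i from n down to 1, find the cell of Q containing i, remove the entry at that cell from P, and reverse-bump it up through P; the value ejected from row 1 is w(i).

Step i=7: Q has 7 at row 3, column 1; remove 6 from row 3 of P and reverse-bump: 6 enters row 2 and ejects 5; 5 enters row 1 and ejects 4. So w(7) = 4. P is now [[1, 3, 5, 7], [2, 6]].
Step i=6: Q has 6 at row 1, column 4; remove that cell from P, ejecting 7. So w(6) = 7. P is now [[1, 3, 5], [2, 6]].
Step i=5: Q has 5 at row 2, column 2; remove 6 from row 2 of P and reverse-bump: 6 enters row 1 and ejects 5. So w(5) = 5. P is now [[1, 3, 6], [2]].
Step i=4: Q has 4 at row 2, column 1; remove 2 from row 2 of P and reverse-bump: 2 enters row 1 and ejects 1. So w(4) = 1. P is now [[2, 3, 6]].
Step i=3: Q has 3 at row 1, column 3; remove that cell from P, ejecting 6. So w(3) = 6. P is now [[2, 3]].
Step i=2: Q has 2 at row 1, column 2; remove that cell from P, ejecting 3. So w(2) = 3. P is now [[2]].
Step i=1: Q has 1 at row 1, column 1; remove that cell from P, ejecting 2. So w(1) = 2. P is now [].

So w = 2 3 6 1 5 7 4.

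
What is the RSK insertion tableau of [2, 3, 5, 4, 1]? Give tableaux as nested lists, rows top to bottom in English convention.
P = [[1, 3, 4], [2], [5]]

Insert 2: appended to row 1. P = [[2]].
Insert 3: appended to row 1. P = [[2, 3]].
Insert 5: appended to row 1. P = [[2, 3, 5]].
Insert 4: 4 bumps 5 from row 1; 5 starts row 2. P = [[2, 3, 4], [5]].
Insert 1: 1 bumps 2 from row 1; 2 bumps 5 from row 2; 5 starts row 3. P = [[1, 3, 4], [2], [5]].

So P = [[1, 3, 4], [2], [5]].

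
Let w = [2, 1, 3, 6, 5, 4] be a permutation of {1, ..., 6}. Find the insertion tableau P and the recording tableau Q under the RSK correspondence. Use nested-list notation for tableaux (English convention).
Insert each entry of the permutation into P by Schensted row insertion, recording in Q the position of each new cell.

After inserting 2: P = [[2]].
After inserting 1: P = [[1], [2]].
After inserting 3: P = [[1, 3], [2]].
After inserting 6: P = [[1, 3, 6], [2]].
After inserting 5: P = [[1, 3, 5], [2, 6]].
After inserting 4: P = [[1, 3, 4], [2, 5], [6]].

So P = [[1, 3, 4], [2, 5], [6]], Q = [[1, 3, 4], [2, 5], [6]].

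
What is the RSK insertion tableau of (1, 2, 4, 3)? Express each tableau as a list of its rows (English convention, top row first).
Insert 1: appended to row 1. P = [[1]].
Insert 2: appended to row 1. P = [[1, 2]].
Insert 4: appended to row 1. P = [[1, 2, 4]].
Insert 3: 3 bumps 4 from row 1; 4 starts row 2. P = [[1, 2, 3], [4]].

So P = [[1, 2, 3], [4]].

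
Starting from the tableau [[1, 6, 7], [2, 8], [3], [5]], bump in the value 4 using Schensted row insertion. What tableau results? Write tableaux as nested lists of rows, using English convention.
In row 1, 4 replaces 6 (the leftmost entry greater than 4); 6 is bumped to row 2. In row 2, 6 replaces 8 (the leftmost entry greater than 6); 8 is bumped to row 3. 8 is appended to row 3. The new tableau is [[1, 4, 7], [2, 6], [3, 8], [5]].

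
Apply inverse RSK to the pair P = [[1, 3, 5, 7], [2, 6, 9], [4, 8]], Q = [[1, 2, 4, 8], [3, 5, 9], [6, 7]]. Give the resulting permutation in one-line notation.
Reverse the RSK construction: for i from n down to 1, find the cell of Q containing i, remove the entry at that cell from P, and reverse-bump it up through P; the value ejected from row 1 is w(i).

Step i=9: Q has 9 at row 2, column 3; remove 9 from row 2 of P and reverse-bump: 9 enters row 1 and ejects 7. So w(9) = 7. P is now [[1, 3, 5, 9], [2, 6], [4, 8]].
Step i=8: Q has 8 at row 1, column 4; remove that cell from P, ejecting 9. So w(8) = 9. P is now [[1, 3, 5], [2, 6], [4, 8]].
Step i=7: Q has 7 at row 3, column 2; remove 8 from row 3 of P and reverse-bump: 8 enters row 2 and ejects 6; 6 enters row 1 and ejects 5. So w(7) = 5. P is now [[1, 3, 6], [2, 8], [4]].
Step i=6: Q has 6 at row 3, column 1; remove 4 from row 3 of P and reverse-bump: 4 enters row 2 and ejects 2; 2 enters row 1 and ejects 1. So w(6) = 1. P is now [[2, 3, 6], [4, 8]].
Step i=5: Q has 5 at row 2, column 2; remove 8 from row 2 of P and reverse-bump: 8 enters row 1 and ejects 6. So w(5) = 6. P is now [[2, 3, 8], [4]].
Step i=4: Q has 4 at row 1, column 3; remove that cell from P, ejecting 8. So w(4) = 8. P is now [[2, 3], [4]].
Step i=3: Q has 3 at row 2, column 1; remove 4 from row 2 of P and reverse-bump: 4 enters row 1 and ejects 3. So w(3) = 3. P is now [[2, 4]].
Step i=2: Q has 2 at row 1, column 2; remove that cell from P, ejecting 4. So w(2) = 4. P is now [[2]].
Step i=1: Q has 1 at row 1, column 1; remove that cell from P, ejecting 2. So w(1) = 2. P is now [].

So w = 2 4 3 8 6 1 5 9 7.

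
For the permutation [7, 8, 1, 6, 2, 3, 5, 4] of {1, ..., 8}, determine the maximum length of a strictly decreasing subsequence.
4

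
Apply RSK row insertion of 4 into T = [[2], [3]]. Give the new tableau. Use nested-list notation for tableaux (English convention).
4 is larger than every entry of row 1, so it is appended to row 1. The new tableau is [[2, 4], [3]].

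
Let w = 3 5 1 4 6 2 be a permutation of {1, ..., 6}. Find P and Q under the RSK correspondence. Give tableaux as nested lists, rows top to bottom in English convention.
P = [[1, 2, 6], [3, 4], [5]], Q = [[1, 2, 5], [3, 4], [6]]

Insert each entry of the permutation into P by Schensted row insertion, recording in Q the position of each new cell.

After inserting 3: P = [[3]].
After inserting 5: P = [[3, 5]].
After inserting 1: P = [[1, 5], [3]].
After inserting 4: P = [[1, 4], [3, 5]].
After inserting 6: P = [[1, 4, 6], [3, 5]].
After inserting 2: P = [[1, 2, 6], [3, 4], [5]].

So P = [[1, 2, 6], [3, 4], [5]], Q = [[1, 2, 5], [3, 4], [6]].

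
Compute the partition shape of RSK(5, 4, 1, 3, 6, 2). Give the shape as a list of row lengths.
[3, 1, 1, 1]

Row-insert each entry into an empty tableau.

After inserting 5: P = [[5]].
After inserting 4: P = [[4], [5]].
After inserting 1: P = [[1], [4], [5]].
After inserting 3: P = [[1, 3], [4], [5]].
After inserting 6: P = [[1, 3, 6], [4], [5]].
After inserting 2: P = [[1, 2, 6], [3], [4], [5]].

The final insertion tableau P = [[1, 2, 6], [3], [4], [5]] has shape [3, 1, 1, 1].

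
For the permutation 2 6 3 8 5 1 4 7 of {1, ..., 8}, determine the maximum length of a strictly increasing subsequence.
4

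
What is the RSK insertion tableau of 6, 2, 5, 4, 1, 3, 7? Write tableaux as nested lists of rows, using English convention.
P = [[1, 3, 7], [2, 4], [5], [6]]

After inserting 6: P = [[6]].
After inserting 2: P = [[2], [6]].
After inserting 5: P = [[2, 5], [6]].
After inserting 4: P = [[2, 4], [5], [6]].
After inserting 1: P = [[1, 4], [2], [5], [6]].
After inserting 3: P = [[1, 3], [2, 4], [5], [6]].
After inserting 7: P = [[1, 3, 7], [2, 4], [5], [6]].

So P = [[1, 3, 7], [2, 4], [5], [6]].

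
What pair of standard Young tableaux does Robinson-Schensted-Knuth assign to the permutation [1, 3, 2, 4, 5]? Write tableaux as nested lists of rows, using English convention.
P = [[1, 2, 4, 5], [3]], Q = [[1, 2, 4, 5], [3]]

Insert each entry of the permutation into P by Schensted row insertion, recording in Q the position of each new cell.

Insert 1: appended to row 1. P = [[1]].
Insert 3: appended to row 1. P = [[1, 3]].
Insert 2: 2 bumps 3 from row 1; 3 starts row 2. P = [[1, 2], [3]].
Insert 4: appended to row 1. P = [[1, 2, 4], [3]].
Insert 5: appended to row 1. P = [[1, 2, 4, 5], [3]].

So P = [[1, 2, 4, 5], [3]], Q = [[1, 2, 4, 5], [3]].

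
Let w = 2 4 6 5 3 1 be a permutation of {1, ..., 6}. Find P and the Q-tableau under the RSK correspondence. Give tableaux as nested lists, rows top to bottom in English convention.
Insert each entry of the permutation into P by Schensted row insertion, recording in Q the position of each new cell.

Insert 2: appended to row 1. P = [[2]].
Insert 4: appended to row 1. P = [[2, 4]].
Insert 6: appended to row 1. P = [[2, 4, 6]].
Insert 5: 5 bumps 6 from row 1; 6 starts row 2. P = [[2, 4, 5], [6]].
Insert 3: 3 bumps 4 from row 1; 4 bumps 6 from row 2; 6 starts row 3. P = [[2, 3, 5], [4], [6]].
Insert 1: 1 bumps 2 from row 1; 2 bumps 4 from row 2; 4 bumps 6 from row 3; 6 starts row 4. P = [[1, 3, 5], [2], [4], [6]].

So P = [[1, 3, 5], [2], [4], [6]], Q = [[1, 2, 3], [4], [5], [6]].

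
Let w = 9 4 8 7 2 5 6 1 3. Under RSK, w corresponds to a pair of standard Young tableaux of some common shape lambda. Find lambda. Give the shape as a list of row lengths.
[3, 2, 2, 1, 1]

Row-insert each entry into an empty tableau.

After inserting 9: P = [[9]].
After inserting 4: P = [[4], [9]].
After inserting 8: P = [[4, 8], [9]].
After inserting 7: P = [[4, 7], [8], [9]].
After inserting 2: P = [[2, 7], [4], [8], [9]].
After inserting 5: P = [[2, 5], [4, 7], [8], [9]].
After inserting 6: P = [[2, 5, 6], [4, 7], [8], [9]].
After inserting 1: P = [[1, 5, 6], [2, 7], [4], [8], [9]].
After inserting 3: P = [[1, 3, 6], [2, 5], [4, 7], [8], [9]].

The final insertion tableau P = [[1, 3, 6], [2, 5], [4, 7], [8], [9]] has shape [3, 2, 2, 1, 1].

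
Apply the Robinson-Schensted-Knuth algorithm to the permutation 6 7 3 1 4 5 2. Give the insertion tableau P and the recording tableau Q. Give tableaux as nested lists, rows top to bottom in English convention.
P = [[1, 2, 5], [3, 4], [6, 7]], Q = [[1, 2, 6], [3, 5], [4, 7]]

Insert each entry of the permutation into P by Schensted row insertion, recording in Q the position of each new cell.

Insert 6: appended to row 1. P = [[6]].
Insert 7: appended to row 1. P = [[6, 7]].
Insert 3: 3 bumps 6 from row 1; 6 starts row 2. P = [[3, 7], [6]].
Insert 1: 1 bumps 3 from row 1; 3 bumps 6 from row 2; 6 starts row 3. P = [[1, 7], [3], [6]].
Insert 4: 4 bumps 7 from row 1; 7 appends to row 2. P = [[1, 4], [3, 7], [6]].
Insert 5: appended to row 1. P = [[1, 4, 5], [3, 7], [6]].
Insert 2: 2 bumps 4 from row 1; 4 bumps 7 from row 2; 7 appends to row 3. P = [[1, 2, 5], [3, 4], [6, 7]].

So P = [[1, 2, 5], [3, 4], [6, 7]], Q = [[1, 2, 6], [3, 5], [4, 7]].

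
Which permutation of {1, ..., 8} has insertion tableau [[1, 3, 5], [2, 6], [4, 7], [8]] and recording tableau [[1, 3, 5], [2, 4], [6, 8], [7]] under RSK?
Reverse RSK: for i = n, n-1, ..., 1, locate i in Q, remove the corresponding corner cell from P, and reverse-bump its entry up through P; the value ejected from row 1 is w(i).

So w = 4 2 8 3 7 6 1 5.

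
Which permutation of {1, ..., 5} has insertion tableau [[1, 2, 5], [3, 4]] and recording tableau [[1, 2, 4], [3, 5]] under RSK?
Reverse the RSK construction: for i from n down to 1, find the cell of Q containing i, remove the entry at that cell from P, and reverse-bump it up through P; the value ejected from row 1 is w(i).

Step i=5: Q has 5 at row 2, column 2; remove 4 from row 2 of P and reverse-bump: 4 enters row 1 and ejects 2. So w(5) = 2. P is now [[1, 4, 5], [3]].
Step i=4: Q has 4 at row 1, column 3; remove that cell from P, ejecting 5. So w(4) = 5. P is now [[1, 4], [3]].
Step i=3: Q has 3 at row 2, column 1; remove 3 from row 2 of P and reverse-bump: 3 enters row 1 and ejects 1. So w(3) = 1. P is now [[3, 4]].
Step i=2: Q has 2 at row 1, column 2; remove that cell from P, ejecting 4. So w(2) = 4. P is now [[3]].
Step i=1: Q has 1 at row 1, column 1; remove that cell from P, ejecting 3. So w(1) = 3. P is now [].

So w = 3 4 1 5 2.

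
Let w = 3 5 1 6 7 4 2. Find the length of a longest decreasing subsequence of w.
3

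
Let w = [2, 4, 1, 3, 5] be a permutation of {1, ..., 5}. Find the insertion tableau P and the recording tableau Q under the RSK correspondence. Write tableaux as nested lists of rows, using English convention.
Insert each entry of the permutation into P by Schensted row insertion, recording in Q the position of each new cell.

Insert 2: appended to row 1. P = [[2]].
Insert 4: appended to row 1. P = [[2, 4]].
Insert 1: 1 bumps 2 from row 1; 2 starts row 2. P = [[1, 4], [2]].
Insert 3: 3 bumps 4 from row 1; 4 appends to row 2. P = [[1, 3], [2, 4]].
Insert 5: appended to row 1. P = [[1, 3, 5], [2, 4]].

So P = [[1, 3, 5], [2, 4]], Q = [[1, 2, 5], [3, 4]].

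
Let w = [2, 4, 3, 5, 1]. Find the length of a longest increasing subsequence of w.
3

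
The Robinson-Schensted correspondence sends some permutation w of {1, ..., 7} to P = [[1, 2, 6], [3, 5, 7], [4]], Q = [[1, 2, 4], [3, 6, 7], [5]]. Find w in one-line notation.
Reverse the RSK construction: for i from n down to 1, find the cell of Q containing i, remove the entry at that cell from P, and reverse-bump it up through P; the value ejected from row 1 is w(i).

Step i=7: Q has 7 at row 2, column 3; remove 7 from row 2 of P and reverse-bump: 7 enters row 1 and ejects 6. So w(7) = 6. P is now [[1, 2, 7], [3, 5], [4]].
Step i=6: Q has 6 at row 2, column 2; remove 5 from row 2 of P and reverse-bump: 5 enters row 1 and ejects 2. So w(6) = 2. P is now [[1, 5, 7], [3], [4]].
Step i=5: Q has 5 at row 3, column 1; remove 4 from row 3 of P and reverse-bump: 4 enters row 2 and ejects 3; 3 enters row 1 and ejects 1. So w(5) = 1. P is now [[3, 5, 7], [4]].
Step i=4: Q has 4 at row 1, column 3; remove that cell from P, ejecting 7. So w(4) = 7. P is now [[3, 5], [4]].
Step i=3: Q has 3 at row 2, column 1; remove 4 from row 2 of P and reverse-bump: 4 enters row 1 and ejects 3. So w(3) = 3. P is now [[4, 5]].
Step i=2: Q has 2 at row 1, column 2; remove that cell from P, ejecting 5. So w(2) = 5. P is now [[4]].
Step i=1: Q has 1 at row 1, column 1; remove that cell from P, ejecting 4. So w(1) = 4. P is now [].

So w = 4 5 3 7 1 2 6.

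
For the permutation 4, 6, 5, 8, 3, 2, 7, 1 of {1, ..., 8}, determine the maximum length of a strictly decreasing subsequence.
5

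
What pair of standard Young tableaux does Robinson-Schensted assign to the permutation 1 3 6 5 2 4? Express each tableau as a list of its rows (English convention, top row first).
P = [[1, 2, 4], [3, 5], [6]], Q = [[1, 2, 3], [4, 6], [5]]

Insert each entry of the permutation into P by Schensted row insertion, recording in Q the position of each new cell.

After inserting 1: P = [[1]].
After inserting 3: P = [[1, 3]].
After inserting 6: P = [[1, 3, 6]].
After inserting 5: P = [[1, 3, 5], [6]].
After inserting 2: P = [[1, 2, 5], [3], [6]].
After inserting 4: P = [[1, 2, 4], [3, 5], [6]].

So P = [[1, 2, 4], [3, 5], [6]], Q = [[1, 2, 3], [4, 6], [5]].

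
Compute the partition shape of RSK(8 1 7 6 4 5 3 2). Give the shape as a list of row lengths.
[3, 1, 1, 1, 1, 1]

Row-insert each entry into an empty tableau.

After inserting 8: P = [[8]].
After inserting 1: P = [[1], [8]].
After inserting 7: P = [[1, 7], [8]].
After inserting 6: P = [[1, 6], [7], [8]].
After inserting 4: P = [[1, 4], [6], [7], [8]].
After inserting 5: P = [[1, 4, 5], [6], [7], [8]].
After inserting 3: P = [[1, 3, 5], [4], [6], [7], [8]].
After inserting 2: P = [[1, 2, 5], [3], [4], [6], [7], [8]].

The final insertion tableau P = [[1, 2, 5], [3], [4], [6], [7], [8]] has shape [3, 1, 1, 1, 1, 1].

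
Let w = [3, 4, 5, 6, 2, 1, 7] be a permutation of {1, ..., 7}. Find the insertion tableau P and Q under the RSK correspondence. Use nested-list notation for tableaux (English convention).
Insert each entry of the permutation into P by Schensted row insertion, recording in Q the position of each new cell.

Insert 3: appended to row 1. P = [[3]].
Insert 4: appended to row 1. P = [[3, 4]].
Insert 5: appended to row 1. P = [[3, 4, 5]].
Insert 6: appended to row 1. P = [[3, 4, 5, 6]].
Insert 2: 2 bumps 3 from row 1; 3 starts row 2. P = [[2, 4, 5, 6], [3]].
Insert 1: 1 bumps 2 from row 1; 2 bumps 3 from row 2; 3 starts row 3. P = [[1, 4, 5, 6], [2], [3]].
Insert 7: appended to row 1. P = [[1, 4, 5, 6, 7], [2], [3]].

So P = [[1, 4, 5, 6, 7], [2], [3]], Q = [[1, 2, 3, 4, 7], [5], [6]].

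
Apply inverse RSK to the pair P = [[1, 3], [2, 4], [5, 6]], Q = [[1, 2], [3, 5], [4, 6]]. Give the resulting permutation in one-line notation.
5 6 2 1 4 3

Reverse the RSK construction: for i from n down to 1, find the cell of Q containing i, remove the entry at that cell from P, and reverse-bump it up through P; the value ejected from row 1 is w(i).

Step i=6: Q has 6 at row 3, column 2; remove 6 from row 3 of P and reverse-bump: 6 enters row 2 and ejects 4; 4 enters row 1 and ejects 3. So w(6) = 3. P is now [[1, 4], [2, 6], [5]].
Step i=5: Q has 5 at row 2, column 2; remove 6 from row 2 of P and reverse-bump: 6 enters row 1 and ejects 4. So w(5) = 4. P is now [[1, 6], [2], [5]].
Step i=4: Q has 4 at row 3, column 1; remove 5 from row 3 of P and reverse-bump: 5 enters row 2 and ejects 2; 2 enters row 1 and ejects 1. So w(4) = 1. P is now [[2, 6], [5]].
Step i=3: Q has 3 at row 2, column 1; remove 5 from row 2 of P and reverse-bump: 5 enters row 1 and ejects 2. So w(3) = 2. P is now [[5, 6]].
Step i=2: Q has 2 at row 1, column 2; remove that cell from P, ejecting 6. So w(2) = 6. P is now [[5]].
Step i=1: Q has 1 at row 1, column 1; remove that cell from P, ejecting 5. So w(1) = 5. P is now [].

So w = 5 6 2 1 4 3.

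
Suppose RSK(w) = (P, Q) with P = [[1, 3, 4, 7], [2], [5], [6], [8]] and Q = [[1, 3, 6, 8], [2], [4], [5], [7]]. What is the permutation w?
8 2 6 5 3 4 1 7

Reverse the RSK construction: for i from n down to 1, find the cell of Q containing i, remove the entry at that cell from P, and reverse-bump it up through P; the value ejected from row 1 is w(i).

Step i=8: Q has 8 at row 1, column 4; remove that cell from P, ejecting 7. So w(8) = 7. P is now [[1, 3, 4], [2], [5], [6], [8]].
Step i=7: Q has 7 at row 5, column 1; remove 8 from row 5 of P and reverse-bump: 8 enters row 4 and ejects 6; 6 enters row 3 and ejects 5; 5 enters row 2 and ejects 2; 2 enters row 1 and ejects 1. So w(7) = 1. P is now [[2, 3, 4], [5], [6], [8]].
Step i=6: Q has 6 at row 1, column 3; remove that cell from P, ejecting 4. So w(6) = 4. P is now [[2, 3], [5], [6], [8]].
Step i=5: Q has 5 at row 4, column 1; remove 8 from row 4 of P and reverse-bump: 8 enters row 3 and ejects 6; 6 enters row 2 and ejects 5; 5 enters row 1 and ejects 3. So w(5) = 3. P is now [[2, 5], [6], [8]].
Step i=4: Q has 4 at row 3, column 1; remove 8 from row 3 of P and reverse-bump: 8 enters row 2 and ejects 6; 6 enters row 1 and ejects 5. So w(4) = 5. P is now [[2, 6], [8]].
Step i=3: Q has 3 at row 1, column 2; remove that cell from P, ejecting 6. So w(3) = 6. P is now [[2], [8]].
Step i=2: Q has 2 at row 2, column 1; remove 8 from row 2 of P and reverse-bump: 8 enters row 1 and ejects 2. So w(2) = 2. P is now [[8]].
Step i=1: Q has 1 at row 1, column 1; remove that cell from P, ejecting 8. So w(1) = 8. P is now [].

So w = 8 2 6 5 3 4 1 7.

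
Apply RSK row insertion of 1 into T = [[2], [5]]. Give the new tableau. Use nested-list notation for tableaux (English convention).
[[1], [2], [5]]

In row 1, 1 replaces 2 (the leftmost entry greater than 1); 2 is bumped to row 2. In row 2, 2 replaces 5 (the leftmost entry greater than 2); 5 is bumped to row 3. 5 starts a new row 3. The new tableau is [[1], [2], [5]].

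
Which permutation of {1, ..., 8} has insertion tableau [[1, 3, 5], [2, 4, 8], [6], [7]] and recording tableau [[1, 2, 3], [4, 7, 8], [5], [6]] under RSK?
Reverse the RSK construction: for i from n down to 1, find the cell of Q containing i, remove the entry at that cell from P, and reverse-bump it up through P; the value ejected from row 1 is w(i).

Step i=8: Q has 8 at row 2, column 3; remove 8 from row 2 of P and reverse-bump: 8 enters row 1 and ejects 5. So w(8) = 5. P is now [[1, 3, 8], [2, 4], [6], [7]].
Step i=7: Q has 7 at row 2, column 2; remove 4 from row 2 of P and reverse-bump: 4 enters row 1 and ejects 3. So w(7) = 3. P is now [[1, 4, 8], [2], [6], [7]].
Step i=6: Q has 6 at row 4, column 1; remove 7 from row 4 of P and reverse-bump: 7 enters row 3 and ejects 6; 6 enters row 2 and ejects 2; 2 enters row 1 and ejects 1. So w(6) = 1. P is now [[2, 4, 8], [6], [7]].
Step i=5: Q has 5 at row 3, column 1; remove 7 from row 3 of P and reverse-bump: 7 enters row 2 and ejects 6; 6 enters row 1 and ejects 4. So w(5) = 4. P is now [[2, 6, 8], [7]].
Step i=4: Q has 4 at row 2, column 1; remove 7 from row 2 of P and reverse-bump: 7 enters row 1 and ejects 6. So w(4) = 6. P is now [[2, 7, 8]].
Step i=3: Q has 3 at row 1, column 3; remove that cell from P, ejecting 8. So w(3) = 8. P is now [[2, 7]].
Step i=2: Q has 2 at row 1, column 2; remove that cell from P, ejecting 7. So w(2) = 7. P is now [[2]].
Step i=1: Q has 1 at row 1, column 1; remove that cell from P, ejecting 2. So w(1) = 2. P is now [].

So w = 2 7 8 6 4 1 3 5.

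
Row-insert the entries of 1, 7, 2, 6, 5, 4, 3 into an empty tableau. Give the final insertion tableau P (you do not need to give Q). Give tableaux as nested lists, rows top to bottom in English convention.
After inserting 1: P = [[1]].
After inserting 7: P = [[1, 7]].
After inserting 2: P = [[1, 2], [7]].
After inserting 6: P = [[1, 2, 6], [7]].
After inserting 5: P = [[1, 2, 5], [6], [7]].
After inserting 4: P = [[1, 2, 4], [5], [6], [7]].
After inserting 3: P = [[1, 2, 3], [4], [5], [6], [7]].

So P = [[1, 2, 3], [4], [5], [6], [7]].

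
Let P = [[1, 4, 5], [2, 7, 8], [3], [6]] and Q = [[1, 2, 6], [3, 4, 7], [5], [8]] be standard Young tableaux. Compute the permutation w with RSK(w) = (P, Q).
Reverse the RSK construction: for i from n down to 1, find the cell of Q containing i, remove the entry at that cell from P, and reverse-bump it up through P; the value ejected from row 1 is w(i).

Step i=8: Q has 8 at row 4, column 1; remove 6 from row 4 of P and reverse-bump: 6 enters row 3 and ejects 3; 3 enters row 2 and ejects 2; 2 enters row 1 and ejects 1. So w(8) = 1. P is now [[2, 4, 5], [3, 7, 8], [6]].
Step i=7: Q has 7 at row 2, column 3; remove 8 from row 2 of P and reverse-bump: 8 enters row 1 and ejects 5. So w(7) = 5. P is now [[2, 4, 8], [3, 7], [6]].
Step i=6: Q has 6 at row 1, column 3; remove that cell from P, ejecting 8. So w(6) = 8. P is now [[2, 4], [3, 7], [6]].
Step i=5: Q has 5 at row 3, column 1; remove 6 from row 3 of P and reverse-bump: 6 enters row 2 and ejects 3; 3 enters row 1 and ejects 2. So w(5) = 2. P is now [[3, 4], [6, 7]].
Step i=4: Q has 4 at row 2, column 2; remove 7 from row 2 of P and reverse-bump: 7 enters row 1 and ejects 4. So w(4) = 4. P is now [[3, 7], [6]].
Step i=3: Q has 3 at row 2, column 1; remove 6 from row 2 of P and reverse-bump: 6 enters row 1 and ejects 3. So w(3) = 3. P is now [[6, 7]].
Step i=2: Q has 2 at row 1, column 2; remove that cell from P, ejecting 7. So w(2) = 7. P is now [[6]].
Step i=1: Q has 1 at row 1, column 1; remove that cell from P, ejecting 6. So w(1) = 6. P is now [].

So w = 6 7 3 4 2 8 5 1.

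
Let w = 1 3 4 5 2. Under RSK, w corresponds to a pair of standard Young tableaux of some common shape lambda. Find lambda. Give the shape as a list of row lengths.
[4, 1]

Row-insert each entry into an empty tableau.

After inserting 1: P = [[1]].
After inserting 3: P = [[1, 3]].
After inserting 4: P = [[1, 3, 4]].
After inserting 5: P = [[1, 3, 4, 5]].
After inserting 2: P = [[1, 2, 4, 5], [3]].

The final insertion tableau P = [[1, 2, 4, 5], [3]] has shape [4, 1].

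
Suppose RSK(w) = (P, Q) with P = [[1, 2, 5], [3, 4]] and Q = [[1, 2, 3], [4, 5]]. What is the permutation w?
Reverse the RSK construction: for i from n down to 1, find the cell of Q containing i, remove the entry at that cell from P, and reverse-bump it up through P; the value ejected from row 1 is w(i).

Step i=5: Q has 5 at row 2, column 2; remove 4 from row 2 of P and reverse-bump: 4 enters row 1 and ejects 2. So w(5) = 2. P is now [[1, 4, 5], [3]].
Step i=4: Q has 4 at row 2, column 1; remove 3 from row 2 of P and reverse-bump: 3 enters row 1 and ejects 1. So w(4) = 1. P is now [[3, 4, 5]].
Step i=3: Q has 3 at row 1, column 3; remove that cell from P, ejecting 5. So w(3) = 5. P is now [[3, 4]].
Step i=2: Q has 2 at row 1, column 2; remove that cell from P, ejecting 4. So w(2) = 4. P is now [[3]].
Step i=1: Q has 1 at row 1, column 1; remove that cell from P, ejecting 3. So w(1) = 3. P is now [].

So w = 3 4 5 1 2.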